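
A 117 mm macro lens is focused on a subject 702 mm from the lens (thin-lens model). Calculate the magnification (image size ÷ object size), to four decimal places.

Thin lens: 1/f = 1/dₒ + 1/dᵢ → 1/dᵢ = 1/117 − 1/702 = 0.0071225 mm⁻¹, so dᵢ ≈ 140.4000 mm.
Magnification m = dᵢ/dₒ = 140.4000/702 ≈ 0.20000.

0.2000×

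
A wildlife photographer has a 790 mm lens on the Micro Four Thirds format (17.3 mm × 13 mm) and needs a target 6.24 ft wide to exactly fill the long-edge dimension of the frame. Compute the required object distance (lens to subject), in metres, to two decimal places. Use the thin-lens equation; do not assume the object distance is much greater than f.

W: 6.24 ft × 304.8 mm/ft = 1901.95 mm.
Magnification m = w/W = dᵢ/dₒ; combined with 1/f = 1/dₒ + 1/dᵢ this gives dₒ = f·(1 + W/w).
dₒ = 790 mm × (1 + 1901.95/17.3) = 790 × 110.9394 ≈ 87642.141 mm = 87.6421 m.

87.64 m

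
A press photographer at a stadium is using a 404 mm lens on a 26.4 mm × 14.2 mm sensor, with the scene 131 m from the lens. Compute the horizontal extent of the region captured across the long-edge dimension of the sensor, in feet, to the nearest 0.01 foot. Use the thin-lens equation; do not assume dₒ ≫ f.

dₒ: 131 m = 131000 mm.
Similar triangles through the lens centre give W/dₒ = w/dᵢ; with 1/f = 1/dₒ + 1/dᵢ this gives W = w·(dₒ − f)/f.
W = 26.4 mm × (131000 − 404) / 404 = 26.4 × 323.2574 ≈ 8533.996 mm = 8533.996/304.8 ft = 27.9987 ft.

28.00 ft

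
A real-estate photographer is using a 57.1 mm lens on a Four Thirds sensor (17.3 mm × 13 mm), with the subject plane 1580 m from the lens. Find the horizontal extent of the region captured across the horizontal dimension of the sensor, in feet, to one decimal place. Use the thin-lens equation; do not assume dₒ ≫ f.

1570.5 ft

dₒ: 1580 m = 1.58e+06 mm.
Similar triangles through the lens centre give W/dₒ = w/dᵢ; with 1/f = 1/dₒ + 1/dᵢ this gives W = w·(dₒ − f)/f.
W = 17.3 mm × (1.58e+06 − 57.1) / 57.1 = 17.3 × 27669.7531 ≈ 478686.728 mm = 478686.728/304.8 ft = 1570.49 ft.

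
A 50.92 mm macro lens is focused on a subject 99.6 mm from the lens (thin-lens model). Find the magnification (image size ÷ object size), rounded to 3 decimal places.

Thin lens: 1/f = 1/dₒ + 1/dᵢ → 1/dᵢ = 1/50.92 − 1/99.6 = 0.0095985 mm⁻¹, so dᵢ ≈ 104.1831 mm.
Magnification m = dᵢ/dₒ = 104.1831/99.6 ≈ 1.04601.

1.046×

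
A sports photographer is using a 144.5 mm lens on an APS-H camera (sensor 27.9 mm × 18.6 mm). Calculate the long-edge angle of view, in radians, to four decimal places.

0.1925 rad

Angle of view α = 2·arctan(w/2f) with w = 27.9 mm and f = 144.5 mm.
w/2f = 0.09654; arctan(0.09654) ≈ 0.0962 rad, so α ≈ 0.1925 rad.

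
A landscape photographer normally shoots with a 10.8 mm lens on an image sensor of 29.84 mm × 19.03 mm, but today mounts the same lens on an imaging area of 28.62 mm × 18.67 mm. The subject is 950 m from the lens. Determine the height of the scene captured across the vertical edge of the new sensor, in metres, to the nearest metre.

The focal length stays 10.8 mm; the relevant sensor dimension is now h = 18.67 mm. Object distance dₒ = 950 m = 950000 mm.
Thin-lens field height W = h·(dₒ − f)/f = 18.67 × (950000 − 10.8)/10.8 ≈ 1642249.849 mm = 1642.25 m.

1642 m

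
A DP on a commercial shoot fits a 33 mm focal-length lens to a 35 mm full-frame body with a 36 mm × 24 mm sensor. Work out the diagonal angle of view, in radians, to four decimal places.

Sensor diagonal = √(36² + 24²) = √1872.0000 ≈ 43.2666 mm.
Angle of view α = 2·arctan(d/2f) with d = 43.2666 mm and f = 33 mm.
d/2f = 0.65555; arctan(0.65555) ≈ 0.5803 rad, so α ≈ 1.1605 rad.

1.1605 rad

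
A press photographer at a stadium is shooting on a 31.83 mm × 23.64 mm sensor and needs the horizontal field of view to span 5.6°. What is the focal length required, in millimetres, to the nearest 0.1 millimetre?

From α = 2·arctan(w/2f) we get f = w / (2·tan(α/2)).
With w = 31.83 mm and α/2 = 2.8°, tan(α/2) ≈ 0.04891, so f ≈ 31.83 / 0.09782 ≈ 325.4058 mm.

325.4 mm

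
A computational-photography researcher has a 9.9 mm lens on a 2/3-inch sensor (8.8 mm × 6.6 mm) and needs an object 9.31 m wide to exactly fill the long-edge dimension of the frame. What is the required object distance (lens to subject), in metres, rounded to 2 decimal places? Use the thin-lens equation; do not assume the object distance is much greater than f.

10.48 m

W: 9.31 m = 9310 mm.
Magnification m = w/W = dᵢ/dₒ; combined with 1/f = 1/dₒ + 1/dᵢ this gives dₒ = f·(1 + W/w).
dₒ = 9.9 mm × (1 + 9310/8.8) = 9.9 × 1058.9545 ≈ 10483.650 mm = 10.4836 m.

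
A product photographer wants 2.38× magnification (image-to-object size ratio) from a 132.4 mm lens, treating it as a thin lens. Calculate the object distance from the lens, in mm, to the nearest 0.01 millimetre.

With m = dᵢ/dₒ and 1/f = 1/dₒ + 1/dᵢ, substituting dᵢ = m·dₒ gives 1/f = (1 + 1/m)/dₒ, hence dₒ = f·(1 + 1/m).
dₒ = 132.4 × (1 + 1/2.38) = 132.4 × 1.42017 ≈ 188.030 mm.

188.03 mm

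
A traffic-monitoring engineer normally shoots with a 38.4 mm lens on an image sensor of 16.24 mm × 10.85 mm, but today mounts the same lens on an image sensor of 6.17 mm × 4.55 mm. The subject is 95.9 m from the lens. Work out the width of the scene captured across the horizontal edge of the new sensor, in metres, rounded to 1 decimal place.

The focal length stays 38.4 mm; the relevant sensor dimension is now w = 6.17 mm. Object distance dₒ = 95.9 m = 95900 mm.
Thin-lens field width W = w·(dₒ − f)/f = 6.17 × (95900 − 38.4)/38.4 ≈ 15402.762 mm = 15.4028 m.

15.4 m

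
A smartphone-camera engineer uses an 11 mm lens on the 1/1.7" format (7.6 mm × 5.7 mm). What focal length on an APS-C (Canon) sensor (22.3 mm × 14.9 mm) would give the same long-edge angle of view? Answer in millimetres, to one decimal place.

Equal angle of view means equal width/f ratio, so f₂ = f₁ · (width₂/width₁) = 11 × 22.3/7.6.
f₂ = 11 × 2.93421 ≈ 32.276 mm.

32.3 mm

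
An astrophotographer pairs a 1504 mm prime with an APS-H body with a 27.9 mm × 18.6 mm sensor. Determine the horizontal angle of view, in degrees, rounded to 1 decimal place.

1.1°

Angle of view α = 2·arctan(w/2f) with w = 27.9 mm and f = 1504 mm.
w/2f = 0.00928; arctan(0.00928) ≈ 0.5314°, so α ≈ 1.0628°.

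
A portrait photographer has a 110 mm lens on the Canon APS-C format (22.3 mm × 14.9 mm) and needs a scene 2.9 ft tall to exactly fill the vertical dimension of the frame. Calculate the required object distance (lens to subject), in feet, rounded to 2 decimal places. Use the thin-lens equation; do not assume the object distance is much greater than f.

21.77 ft

W: 2.9 ft × 304.8 mm/ft = 883.92 mm.
Magnification m = h/W = dᵢ/dₒ; combined with 1/f = 1/dₒ + 1/dᵢ this gives dₒ = f·(1 + W/h).
dₒ = 110 mm × (1 + 883.92/14.9) = 110 × 60.3235 ≈ 6635.584 mm = 6635.584/304.8 ft = 21.7703 ft.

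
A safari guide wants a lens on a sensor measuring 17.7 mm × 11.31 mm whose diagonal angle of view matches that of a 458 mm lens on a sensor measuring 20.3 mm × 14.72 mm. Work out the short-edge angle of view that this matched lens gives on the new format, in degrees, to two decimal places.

1.69°

Sensor diagonal = √(20.3² + 14.72²) = √628.7684 ≈ 25.0753 mm.
Sensor diagonal = √(17.7² + 11.31²) = √441.2061 ≈ 21.0049 mm.
Equal diagonal AOV ⇒ f₂ = f₁ · 21.0049/25.0753 = 458 × 0.83767 ≈ 383.6550 mm.
Short-edge AOV on the new format = 2·arctan(11.31 / (2 × 383.6550)) = 2·arctan(0.01474) ≈ 1.6889°.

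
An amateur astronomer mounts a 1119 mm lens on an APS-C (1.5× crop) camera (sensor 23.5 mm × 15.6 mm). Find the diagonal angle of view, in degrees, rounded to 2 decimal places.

1.44°

Sensor diagonal = √(23.5² + 15.6²) = √795.6100 ≈ 28.2066 mm.
Angle of view α = 2·arctan(d/2f) with d = 28.2066 mm and f = 1119 mm.
d/2f = 0.01260; arctan(0.01260) ≈ 0.7221°, so α ≈ 1.4442°.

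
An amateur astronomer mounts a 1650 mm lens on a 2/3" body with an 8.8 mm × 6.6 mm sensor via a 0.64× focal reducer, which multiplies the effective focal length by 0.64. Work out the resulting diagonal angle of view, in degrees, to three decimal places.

Effective focal length f = 1650 × 0.64 = 1056 mm.
Sensor diagonal = √(8.8² + 6.6²) = √121.0000 ≈ 11.0000 mm.
α = 2·arctan(11.000 / (2 × 1056)) = 2·arctan(0.00521) ≈ 0.5968°.

0.597°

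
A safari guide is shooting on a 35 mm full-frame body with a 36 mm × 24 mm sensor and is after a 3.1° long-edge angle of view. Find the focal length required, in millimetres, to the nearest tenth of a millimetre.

665.2 mm

From α = 2·arctan(w/2f) we get f = w / (2·tan(α/2)).
With w = 36 mm and α/2 = 1.55°, tan(α/2) ≈ 0.02706, so f ≈ 36 / 0.05412 ≈ 665.2080 mm.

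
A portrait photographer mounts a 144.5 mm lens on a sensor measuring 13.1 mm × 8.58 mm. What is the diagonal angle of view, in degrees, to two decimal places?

Sensor diagonal = √(13.1² + 8.58²) = √245.2264 ≈ 15.6597 mm.
Angle of view α = 2·arctan(d/2f) with d = 15.6597 mm and f = 144.5 mm.
d/2f = 0.05419; arctan(0.05419) ≈ 3.1016°, so α ≈ 6.2032°.

6.20°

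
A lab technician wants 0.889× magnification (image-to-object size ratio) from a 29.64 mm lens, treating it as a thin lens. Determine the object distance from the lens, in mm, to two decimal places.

With m = dᵢ/dₒ and 1/f = 1/dₒ + 1/dᵢ, substituting dᵢ = m·dₒ gives 1/f = (1 + 1/m)/dₒ, hence dₒ = f·(1 + 1/m).
dₒ = 29.64 × (1 + 1/0.889) = 29.64 × 2.12486 ≈ 62.981 mm.

62.98 mm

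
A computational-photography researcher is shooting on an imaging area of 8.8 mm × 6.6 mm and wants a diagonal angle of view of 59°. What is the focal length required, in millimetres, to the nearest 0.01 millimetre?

9.72 mm

Sensor diagonal = √(8.8² + 6.6²) = √121.0000 ≈ 11.0000 mm.
From α = 2·arctan(d/2f) we get f = d / (2·tan(α/2)).
With d = 11.0000 mm and α/2 = 29.5°, tan(α/2) ≈ 0.56577, so f ≈ 11.0000 / 1.13155 ≈ 9.7212 mm.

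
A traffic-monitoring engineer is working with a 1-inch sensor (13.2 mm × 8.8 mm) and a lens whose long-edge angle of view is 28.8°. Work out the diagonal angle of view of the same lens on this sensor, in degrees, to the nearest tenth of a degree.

34.3°

From the long-edge AOV: f = 13.2 / (2·tan(14.4°)) = 13.2 / 0.51351 ≈ 25.7053 mm.
Sensor diagonal = √(13.2² + 8.8²) = √251.6800 ≈ 15.8644 mm.
Diagonal AOV = 2·arctan(15.8644 / (2 × 25.7053)) = 2·arctan(0.30858) ≈ 34.2986°.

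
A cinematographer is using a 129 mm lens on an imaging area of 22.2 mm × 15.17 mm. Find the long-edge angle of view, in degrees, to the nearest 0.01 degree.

Angle of view α = 2·arctan(w/2f) with w = 22.2 mm and f = 129 mm.
w/2f = 0.08605; arctan(0.08605) ≈ 4.9180°, so α ≈ 9.8360°.

9.84°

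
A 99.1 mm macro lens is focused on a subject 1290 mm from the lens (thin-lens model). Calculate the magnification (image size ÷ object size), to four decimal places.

0.0832×

Thin lens: 1/f = 1/dₒ + 1/dᵢ → 1/dᵢ = 1/99.1 − 1/1290 = 0.0093156 mm⁻¹, so dᵢ ≈ 107.3465 mm.
Magnification m = dᵢ/dₒ = 107.3465/1290 ≈ 0.08321.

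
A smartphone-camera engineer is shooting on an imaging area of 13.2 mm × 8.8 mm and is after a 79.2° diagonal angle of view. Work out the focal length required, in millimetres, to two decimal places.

9.59 mm

Sensor diagonal = √(13.2² + 8.8²) = √251.6800 ≈ 15.8644 mm.
From α = 2·arctan(d/2f) we get f = d / (2·tan(α/2)).
With d = 15.8644 mm and α/2 = 39.6°, tan(α/2) ≈ 0.82727, so f ≈ 15.8644 / 1.65454 ≈ 9.5884 mm.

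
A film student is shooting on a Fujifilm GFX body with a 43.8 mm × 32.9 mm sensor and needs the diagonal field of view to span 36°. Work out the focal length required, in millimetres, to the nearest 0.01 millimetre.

84.30 mm

Sensor diagonal = √(43.8² + 32.9²) = √3000.8500 ≈ 54.7800 mm.
From α = 2·arctan(d/2f) we get f = d / (2·tan(α/2)).
With d = 54.7800 mm and α/2 = 18°, tan(α/2) ≈ 0.32492, so f ≈ 54.7800 / 0.64984 ≈ 84.2978 mm.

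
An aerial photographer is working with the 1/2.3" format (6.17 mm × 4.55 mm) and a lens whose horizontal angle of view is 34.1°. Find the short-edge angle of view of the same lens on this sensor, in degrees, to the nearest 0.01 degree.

From the horizontal AOV: f = 6.17 / (2·tan(17.05°)) = 6.17 / 0.61337 ≈ 10.0592 mm.
Short-edge AOV = 2·arctan(4.55 / (2 × 10.0592)) = 2·arctan(0.22616) ≈ 25.4874°.

25.49°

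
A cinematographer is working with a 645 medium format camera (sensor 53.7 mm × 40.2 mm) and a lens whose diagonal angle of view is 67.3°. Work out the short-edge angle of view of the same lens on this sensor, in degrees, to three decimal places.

Sensor diagonal = √(53.7² + 40.2²) = √4499.7300 ≈ 67.0800 mm.
From the diagonal AOV: f = 67.0800 / (2·tan(33.65°)) = 67.0800 / 1.33131 ≈ 50.3863 mm.
Short-edge AOV = 2·arctan(40.2 / (2 × 50.3863)) = 2·arctan(0.39892) ≈ 43.4959°.

43.496°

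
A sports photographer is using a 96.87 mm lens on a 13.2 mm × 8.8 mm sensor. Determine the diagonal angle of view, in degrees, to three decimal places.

9.362°

Sensor diagonal = √(13.2² + 8.8²) = √251.6800 ≈ 15.8644 mm.
Angle of view α = 2·arctan(d/2f) with d = 15.8644 mm and f = 96.87 mm.
d/2f = 0.08189; arctan(0.08189) ≈ 4.6812°, so α ≈ 9.3625°.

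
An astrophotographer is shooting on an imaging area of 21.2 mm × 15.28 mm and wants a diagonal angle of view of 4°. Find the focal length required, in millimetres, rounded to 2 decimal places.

374.17 mm

Sensor diagonal = √(21.2² + 15.28²) = √682.9184 ≈ 26.1327 mm.
From α = 2·arctan(d/2f) we get f = d / (2·tan(α/2)).
With d = 26.1327 mm and α/2 = 2°, tan(α/2) ≈ 0.03492, so f ≈ 26.1327 / 0.06984 ≈ 374.1714 mm.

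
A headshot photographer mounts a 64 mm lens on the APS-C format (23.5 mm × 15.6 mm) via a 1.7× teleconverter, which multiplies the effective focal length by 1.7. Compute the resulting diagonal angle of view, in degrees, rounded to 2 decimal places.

Effective focal length f = 64 × 1.7 = 108.8 mm.
Sensor diagonal = √(23.5² + 15.6²) = √795.6100 ≈ 28.2066 mm.
α = 2·arctan(28.207 / (2 × 108.8)) = 2·arctan(0.12963) ≈ 14.7716°.

14.77°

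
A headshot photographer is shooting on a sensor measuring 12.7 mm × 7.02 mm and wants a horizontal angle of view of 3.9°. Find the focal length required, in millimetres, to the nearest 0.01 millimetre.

186.51 mm

From α = 2·arctan(w/2f) we get f = w / (2·tan(α/2)).
With w = 12.7 mm and α/2 = 1.95°, tan(α/2) ≈ 0.03405, so f ≈ 12.7 / 0.06809 ≈ 186.5065 mm.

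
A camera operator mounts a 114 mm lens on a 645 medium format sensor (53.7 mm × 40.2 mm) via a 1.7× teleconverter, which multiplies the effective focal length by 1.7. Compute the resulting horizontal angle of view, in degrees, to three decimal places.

15.776°

Effective focal length f = 114 × 1.7 = 193.8 mm.
α = 2·arctan(53.7 / (2 × 193.8)) = 2·arctan(0.13854) ≈ 15.7757°.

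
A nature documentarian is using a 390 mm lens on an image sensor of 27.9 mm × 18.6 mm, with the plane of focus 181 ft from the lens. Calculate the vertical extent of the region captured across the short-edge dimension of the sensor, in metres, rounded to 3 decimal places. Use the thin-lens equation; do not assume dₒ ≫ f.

2.613 m

dₒ: 181 ft × 304.8 mm/ft = 55168.80 mm.
Similar triangles through the lens centre give W/dₒ = h/dᵢ; with 1/f = 1/dₒ + 1/dᵢ this gives W = h·(dₒ − f)/f.
W = 18.6 mm × (55168.8 − 390) / 390 = 18.6 × 140.4585 ≈ 2612.527 mm = 2.61253 m.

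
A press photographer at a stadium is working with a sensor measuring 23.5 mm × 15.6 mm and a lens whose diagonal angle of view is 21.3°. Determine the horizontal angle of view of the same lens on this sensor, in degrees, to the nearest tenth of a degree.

17.8°

Sensor diagonal = √(23.5² + 15.6²) = √795.6100 ≈ 28.2066 mm.
From the diagonal AOV: f = 28.2066 / (2·tan(10.65°)) = 28.2066 / 0.37610 ≈ 74.9982 mm.
Horizontal AOV = 2·arctan(23.5 / (2 × 74.9982)) = 2·arctan(0.15667) ≈ 17.8083°.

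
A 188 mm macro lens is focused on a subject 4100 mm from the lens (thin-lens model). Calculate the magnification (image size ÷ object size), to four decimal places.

0.0481×

Thin lens: 1/f = 1/dₒ + 1/dᵢ → 1/dᵢ = 1/188 − 1/4100 = 0.0050752 mm⁻¹, so dᵢ ≈ 197.0348 mm.
Magnification m = dᵢ/dₒ = 197.0348/4100 ≈ 0.04806.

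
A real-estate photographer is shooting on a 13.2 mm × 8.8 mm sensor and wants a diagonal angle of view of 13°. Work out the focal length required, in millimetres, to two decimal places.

Sensor diagonal = √(13.2² + 8.8²) = √251.6800 ≈ 15.8644 mm.
From α = 2·arctan(d/2f) we get f = d / (2·tan(α/2)).
With d = 15.8644 mm and α/2 = 6.5°, tan(α/2) ≈ 0.11394, so f ≈ 15.8644 / 0.22787 ≈ 69.6201 mm.

69.62 mm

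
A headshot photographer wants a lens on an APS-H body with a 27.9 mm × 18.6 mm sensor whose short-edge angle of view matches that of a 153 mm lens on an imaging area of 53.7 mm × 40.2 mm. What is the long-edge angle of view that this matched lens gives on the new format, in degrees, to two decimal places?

22.30°

Equal short-edge AOV ⇒ f₂ = f₁ · 18.6/40.2 = 153 × 0.46269 ≈ 70.7910 mm.
Long-edge AOV on the new format = 2·arctan(27.9 / (2 × 70.7910)) = 2·arctan(0.19706) ≈ 22.2956°.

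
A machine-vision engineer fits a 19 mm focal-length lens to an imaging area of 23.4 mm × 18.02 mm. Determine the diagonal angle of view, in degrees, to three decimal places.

Sensor diagonal = √(23.4² + 18.02²) = √872.2804 ≈ 29.5344 mm.
Angle of view α = 2·arctan(d/2f) with d = 29.5344 mm and f = 19 mm.
d/2f = 0.77722; arctan(0.77722) ≈ 37.8551°, so α ≈ 75.7102°.

75.710°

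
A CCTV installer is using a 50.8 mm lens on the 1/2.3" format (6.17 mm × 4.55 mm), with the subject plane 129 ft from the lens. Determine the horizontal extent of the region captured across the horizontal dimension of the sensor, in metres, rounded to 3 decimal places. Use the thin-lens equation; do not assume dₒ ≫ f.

4.769 m

dₒ: 129 ft × 304.8 mm/ft = 39319.20 mm.
Similar triangles through the lens centre give W/dₒ = w/dᵢ; with 1/f = 1/dₒ + 1/dᵢ this gives W = w·(dₒ − f)/f.
W = 6.17 mm × (39319.2 − 50.8) / 50.8 = 6.17 × 773.0000 ≈ 4769.410 mm = 4.76941 m.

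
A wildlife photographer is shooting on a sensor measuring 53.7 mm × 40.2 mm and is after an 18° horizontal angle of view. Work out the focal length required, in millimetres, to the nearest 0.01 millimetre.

169.52 mm

From α = 2·arctan(w/2f) we get f = w / (2·tan(α/2)).
With w = 53.7 mm and α/2 = 9°, tan(α/2) ≈ 0.15838, so f ≈ 53.7 / 0.31677 ≈ 169.5242 mm.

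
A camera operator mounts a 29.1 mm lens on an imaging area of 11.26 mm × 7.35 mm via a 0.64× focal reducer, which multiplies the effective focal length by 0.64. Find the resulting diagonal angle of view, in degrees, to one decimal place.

39.7°

Effective focal length f = 29.1 × 0.64 = 18.624 mm.
Sensor diagonal = √(11.26² + 7.35²) = √180.8101 ≈ 13.4466 mm.
α = 2·arctan(13.447 / (2 × 18.624)) = 2·arctan(0.36100) ≈ 39.6993°.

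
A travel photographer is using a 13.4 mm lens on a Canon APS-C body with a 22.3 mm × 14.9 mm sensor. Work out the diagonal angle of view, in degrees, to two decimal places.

Sensor diagonal = √(22.3² + 14.9²) = √719.3000 ≈ 26.8198 mm.
Angle of view α = 2·arctan(d/2f) with d = 26.8198 mm and f = 13.4 mm.
d/2f = 1.00074; arctan(1.00074) ≈ 45.0211°, so α ≈ 90.0422°.

90.04°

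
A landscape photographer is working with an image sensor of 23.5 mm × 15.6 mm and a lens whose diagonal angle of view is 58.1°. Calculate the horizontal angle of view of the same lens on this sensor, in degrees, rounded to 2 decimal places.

49.67°

Sensor diagonal = √(23.5² + 15.6²) = √795.6100 ≈ 28.2066 mm.
From the diagonal AOV: f = 28.2066 / (2·tan(29.05°)) = 28.2066 / 1.11090 ≈ 25.3907 mm.
Horizontal AOV = 2·arctan(23.5 / (2 × 25.3907)) = 2·arctan(0.46277) ≈ 49.6663°.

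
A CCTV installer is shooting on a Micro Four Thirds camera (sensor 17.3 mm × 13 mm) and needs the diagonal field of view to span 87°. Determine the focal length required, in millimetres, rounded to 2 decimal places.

11.40 mm

Sensor diagonal = √(17.3² + 13²) = √468.2900 ≈ 21.6400 mm.
From α = 2·arctan(d/2f) we get f = d / (2·tan(α/2)).
With d = 21.6400 mm and α/2 = 43.5°, tan(α/2) ≈ 0.94896, so f ≈ 21.6400 / 1.89793 ≈ 11.4019 mm.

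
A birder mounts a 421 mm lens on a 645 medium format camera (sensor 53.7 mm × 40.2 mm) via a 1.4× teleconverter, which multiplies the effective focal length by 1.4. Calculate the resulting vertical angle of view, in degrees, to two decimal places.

3.91°

Effective focal length f = 421 × 1.4 = 589.4 mm.
α = 2·arctan(40.2 / (2 × 589.4)) = 2·arctan(0.03410) ≈ 3.9063°.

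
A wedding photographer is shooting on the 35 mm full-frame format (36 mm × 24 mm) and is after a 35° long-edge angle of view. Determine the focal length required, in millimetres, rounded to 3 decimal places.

From α = 2·arctan(w/2f) we get f = w / (2·tan(α/2)).
With w = 36 mm and α/2 = 17.5°, tan(α/2) ≈ 0.31530, so f ≈ 36 / 0.63060 ≈ 57.0887 mm.

57.089 mm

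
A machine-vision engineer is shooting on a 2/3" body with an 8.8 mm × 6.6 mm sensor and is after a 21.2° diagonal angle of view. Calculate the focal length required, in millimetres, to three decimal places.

29.389 mm

Sensor diagonal = √(8.8² + 6.6²) = √121.0000 ≈ 11.0000 mm.
From α = 2·arctan(d/2f) we get f = d / (2·tan(α/2)).
With d = 11.0000 mm and α/2 = 10.6°, tan(α/2) ≈ 0.18714, so f ≈ 11.0000 / 0.37429 ≈ 29.3890 mm.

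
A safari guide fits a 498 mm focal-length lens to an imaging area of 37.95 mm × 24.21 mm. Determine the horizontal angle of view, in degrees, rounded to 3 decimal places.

Angle of view α = 2·arctan(w/2f) with w = 37.95 mm and f = 498 mm.
w/2f = 0.03810; arctan(0.03810) ≈ 2.1821°, so α ≈ 4.3641°.

4.364°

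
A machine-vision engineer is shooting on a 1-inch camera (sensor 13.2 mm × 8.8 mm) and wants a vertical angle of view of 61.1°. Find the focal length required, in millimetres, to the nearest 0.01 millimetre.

7.45 mm

From α = 2·arctan(h/2f) we get f = h / (2·tan(α/2)).
With h = 8.8 mm and α/2 = 30.55°, tan(α/2) ≈ 0.59022, so f ≈ 8.8 / 1.18044 ≈ 7.4548 mm.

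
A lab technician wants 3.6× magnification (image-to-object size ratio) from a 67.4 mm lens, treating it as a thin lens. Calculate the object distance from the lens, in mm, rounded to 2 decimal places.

86.12 mm

With m = dᵢ/dₒ and 1/f = 1/dₒ + 1/dᵢ, substituting dᵢ = m·dₒ gives 1/f = (1 + 1/m)/dₒ, hence dₒ = f·(1 + 1/m).
dₒ = 67.4 × (1 + 1/3.6) = 67.4 × 1.27778 ≈ 86.122 mm.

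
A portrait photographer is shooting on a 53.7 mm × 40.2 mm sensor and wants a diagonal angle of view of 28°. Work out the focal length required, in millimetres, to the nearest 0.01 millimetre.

134.52 mm

Sensor diagonal = √(53.7² + 40.2²) = √4499.7300 ≈ 67.0800 mm.
From α = 2·arctan(d/2f) we get f = d / (2·tan(α/2)).
With d = 67.0800 mm and α/2 = 14°, tan(α/2) ≈ 0.24933, so f ≈ 67.0800 / 0.49866 ≈ 134.5216 mm.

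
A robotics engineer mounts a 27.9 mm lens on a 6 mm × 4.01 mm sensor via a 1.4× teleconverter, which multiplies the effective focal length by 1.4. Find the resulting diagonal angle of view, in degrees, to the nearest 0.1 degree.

Effective focal length f = 27.9 × 1.4 = 39.06 mm.
Sensor diagonal = √(6² + 4.01²) = √52.0801 ≈ 7.2167 mm.
α = 2·arctan(7.217 / (2 × 39.06)) = 2·arctan(0.09238) ≈ 10.5559°.

10.6°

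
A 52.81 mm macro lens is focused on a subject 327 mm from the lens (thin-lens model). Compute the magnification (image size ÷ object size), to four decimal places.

Thin lens: 1/f = 1/dₒ + 1/dᵢ → 1/dᵢ = 1/52.81 − 1/327 = 0.0158777 mm⁻¹, so dᵢ ≈ 62.9814 mm.
Magnification m = dᵢ/dₒ = 62.9814/327 ≈ 0.19260.

0.1926×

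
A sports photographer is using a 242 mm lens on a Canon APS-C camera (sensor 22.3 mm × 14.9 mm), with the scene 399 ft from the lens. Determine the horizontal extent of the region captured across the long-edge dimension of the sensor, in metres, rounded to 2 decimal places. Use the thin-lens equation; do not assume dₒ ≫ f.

11.18 m

dₒ: 399 ft × 304.8 mm/ft = 121615.20 mm.
Similar triangles through the lens centre give W/dₒ = w/dᵢ; with 1/f = 1/dₒ + 1/dᵢ this gives W = w·(dₒ − f)/f.
W = 22.3 mm × (121615 − 242) / 242 = 22.3 × 501.5421 ≈ 11184.390 mm = 11.1844 m.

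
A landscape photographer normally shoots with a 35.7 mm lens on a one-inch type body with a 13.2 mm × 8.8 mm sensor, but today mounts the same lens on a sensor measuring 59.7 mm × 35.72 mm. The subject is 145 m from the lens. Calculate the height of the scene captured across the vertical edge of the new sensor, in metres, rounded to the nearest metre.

The focal length stays 35.7 mm; the relevant sensor dimension is now h = 35.72 mm. Object distance dₒ = 145 m = 145000 mm.
Thin-lens field height W = h·(dₒ − f)/f = 35.72 × (145000 − 35.7)/35.7 ≈ 145045.512 mm = 145.046 m.

145 m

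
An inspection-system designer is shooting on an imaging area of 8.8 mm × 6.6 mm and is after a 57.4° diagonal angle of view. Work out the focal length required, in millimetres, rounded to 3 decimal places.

Sensor diagonal = √(8.8² + 6.6²) = √121.0000 ≈ 11.0000 mm.
From α = 2·arctan(d/2f) we get f = d / (2·tan(α/2)).
With d = 11.0000 mm and α/2 = 28.7°, tan(α/2) ≈ 0.54748, so f ≈ 11.0000 / 1.09497 ≈ 10.0460 mm.

10.046 mm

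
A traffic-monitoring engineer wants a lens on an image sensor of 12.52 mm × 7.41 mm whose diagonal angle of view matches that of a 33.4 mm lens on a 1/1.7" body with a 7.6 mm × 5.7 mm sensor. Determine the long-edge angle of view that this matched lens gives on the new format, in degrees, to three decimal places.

Sensor diagonal = √(7.6² + 5.7²) = √90.2500 ≈ 9.5000 mm.
Sensor diagonal = √(12.52² + 7.41²) = √211.6585 ≈ 14.5485 mm.
Equal diagonal AOV ⇒ f₂ = f₁ · 14.5485/9.5000 = 33.4 × 1.53142 ≈ 51.1494 mm.
Long-edge AOV on the new format = 2·arctan(12.52 / (2 × 51.1494)) = 2·arctan(0.12239) ≈ 13.9551°.

13.955°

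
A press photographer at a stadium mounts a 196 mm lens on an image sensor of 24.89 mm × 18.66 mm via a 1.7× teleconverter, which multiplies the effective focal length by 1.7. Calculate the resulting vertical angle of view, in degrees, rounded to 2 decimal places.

Effective focal length f = 196 × 1.7 = 333.2 mm.
α = 2·arctan(18.66 / (2 × 333.2)) = 2·arctan(0.02800) ≈ 3.2079°.

3.21°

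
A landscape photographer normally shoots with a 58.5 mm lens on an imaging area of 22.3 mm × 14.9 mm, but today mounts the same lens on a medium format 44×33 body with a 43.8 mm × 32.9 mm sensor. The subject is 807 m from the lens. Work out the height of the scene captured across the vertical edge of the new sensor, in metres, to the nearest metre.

The focal length stays 58.5 mm; the relevant sensor dimension is now h = 32.9 mm. Object distance dₒ = 807 m = 807000 mm.
Thin-lens field height W = h·(dₒ − f)/f = 32.9 × (807000 − 58.5)/58.5 ≈ 453818.382 mm = 453.818 m.

454 m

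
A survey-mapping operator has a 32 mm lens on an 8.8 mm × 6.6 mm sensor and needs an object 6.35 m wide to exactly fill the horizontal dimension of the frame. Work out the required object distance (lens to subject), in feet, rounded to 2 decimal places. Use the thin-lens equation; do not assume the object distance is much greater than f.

75.86 ft

W: 6.35 m = 6350 mm.
Magnification m = w/W = dᵢ/dₒ; combined with 1/f = 1/dₒ + 1/dᵢ this gives dₒ = f·(1 + W/w).
dₒ = 32 mm × (1 + 6350/8.8) = 32 × 722.5909 ≈ 23122.909 mm = 23122.909/304.8 ft = 75.8626 ft.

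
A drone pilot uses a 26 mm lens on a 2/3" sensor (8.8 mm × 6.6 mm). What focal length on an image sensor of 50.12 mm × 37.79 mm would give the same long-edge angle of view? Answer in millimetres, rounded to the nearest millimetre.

148 mm

Equal angle of view means equal width/f ratio, so f₂ = f₁ · (width₂/width₁) = 26 × 50.12/8.8.
f₂ = 26 × 5.69545 ≈ 148.082 mm.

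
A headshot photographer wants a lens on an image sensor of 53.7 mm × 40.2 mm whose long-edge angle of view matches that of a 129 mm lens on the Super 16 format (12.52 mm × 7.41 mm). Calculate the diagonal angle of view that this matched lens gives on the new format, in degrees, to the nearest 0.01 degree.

Equal long-edge AOV ⇒ f₂ = f₁ · 53.7/12.52 = 129 × 4.28914 ≈ 553.2987 mm.
Sensor diagonal = √(53.7² + 40.2²) = √4499.7300 ≈ 67.0800 mm.
Diagonal AOV on the new format = 2·arctan(67.0800 / (2 × 553.2987)) = 2·arctan(0.06062) ≈ 6.9379°.

6.94°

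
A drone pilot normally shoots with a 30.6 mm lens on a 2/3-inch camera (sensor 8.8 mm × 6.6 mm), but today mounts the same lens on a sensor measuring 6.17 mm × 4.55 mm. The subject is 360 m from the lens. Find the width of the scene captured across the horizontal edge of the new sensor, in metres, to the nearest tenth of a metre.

72.6 m

The focal length stays 30.6 mm; the relevant sensor dimension is now w = 6.17 mm. Object distance dₒ = 360 m = 360000 mm.
Thin-lens field width W = w·(dₒ − f)/f = 6.17 × (360000 − 30.6)/30.6 ≈ 72582.065 mm = 72.5821 m.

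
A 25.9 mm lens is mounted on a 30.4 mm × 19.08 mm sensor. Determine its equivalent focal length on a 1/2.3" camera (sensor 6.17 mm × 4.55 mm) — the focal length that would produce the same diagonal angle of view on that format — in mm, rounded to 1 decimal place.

5.5 mm

Sensor diagonal = √(30.4² + 19.08²) = √1288.2064 ≈ 35.8916 mm.
Sensor diagonal = √(6.17² + 4.55²) = √58.7714 ≈ 7.6663 mm.
Equal angle of view means equal diagonal/f ratio, so f₂ = f₁ · (diagonal₂/diagonal₁) = 25.9 × 7.6663/35.8916.
f₂ = 25.9 × 0.21359 ≈ 5.532 mm.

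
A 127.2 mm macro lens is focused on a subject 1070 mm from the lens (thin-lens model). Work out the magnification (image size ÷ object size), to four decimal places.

Thin lens: 1/f = 1/dₒ + 1/dᵢ → 1/dᵢ = 1/127.2 − 1/1070 = 0.0069271 mm⁻¹, so dᵢ ≈ 144.3615 mm.
Magnification m = dᵢ/dₒ = 144.3615/1070 ≈ 0.13492.

0.1349×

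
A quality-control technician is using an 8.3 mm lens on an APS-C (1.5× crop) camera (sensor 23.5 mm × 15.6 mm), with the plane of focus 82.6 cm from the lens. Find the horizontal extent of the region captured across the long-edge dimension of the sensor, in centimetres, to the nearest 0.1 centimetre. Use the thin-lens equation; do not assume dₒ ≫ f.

dₒ: 82.6 cm = 826 mm.
Similar triangles through the lens centre give W/dₒ = w/dᵢ; with 1/f = 1/dₒ + 1/dᵢ this gives W = w·(dₒ − f)/f.
W = 23.5 mm × (826 − 8.3) / 8.3 = 23.5 × 98.5181 ≈ 2315.175 mm = 231.517 cm.

231.5 cm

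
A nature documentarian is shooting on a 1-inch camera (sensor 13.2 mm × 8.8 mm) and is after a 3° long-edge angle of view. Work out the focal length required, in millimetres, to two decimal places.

From α = 2·arctan(w/2f) we get f = w / (2·tan(α/2)).
With w = 13.2 mm and α/2 = 1.5°, tan(α/2) ≈ 0.02619, so f ≈ 13.2 / 0.05237 ≈ 252.0438 mm.

252.04 mm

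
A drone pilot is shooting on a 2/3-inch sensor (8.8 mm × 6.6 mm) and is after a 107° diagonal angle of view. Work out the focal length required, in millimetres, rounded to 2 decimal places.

4.07 mm

Sensor diagonal = √(8.8² + 6.6²) = √121.0000 ≈ 11.0000 mm.
From α = 2·arctan(d/2f) we get f = d / (2·tan(α/2)).
With d = 11.0000 mm and α/2 = 53.5°, tan(α/2) ≈ 1.35142, so f ≈ 11.0000 / 2.70284 ≈ 4.0698 mm.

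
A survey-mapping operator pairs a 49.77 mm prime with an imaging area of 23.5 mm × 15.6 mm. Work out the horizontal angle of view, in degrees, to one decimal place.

Angle of view α = 2·arctan(w/2f) with w = 23.5 mm and f = 49.77 mm.
w/2f = 0.23609; arctan(0.23609) ≈ 13.2835°, so α ≈ 26.5670°.

26.6°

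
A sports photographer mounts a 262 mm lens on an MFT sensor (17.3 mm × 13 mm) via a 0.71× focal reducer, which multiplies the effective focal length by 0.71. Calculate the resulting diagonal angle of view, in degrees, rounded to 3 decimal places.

Effective focal length f = 262 × 0.71 = 186.02 mm.
Sensor diagonal = √(17.3² + 13²) = √468.2900 ≈ 21.6400 mm.
α = 2·arctan(21.640 / (2 × 186.02)) = 2·arctan(0.05817) ≈ 6.6578°.

6.658°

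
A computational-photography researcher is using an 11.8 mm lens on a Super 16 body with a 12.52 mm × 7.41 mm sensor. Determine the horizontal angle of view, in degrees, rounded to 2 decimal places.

55.89°

Angle of view α = 2·arctan(w/2f) with w = 12.52 mm and f = 11.8 mm.
w/2f = 0.53051; arctan(0.53051) ≈ 27.9463°, so α ≈ 55.8927°.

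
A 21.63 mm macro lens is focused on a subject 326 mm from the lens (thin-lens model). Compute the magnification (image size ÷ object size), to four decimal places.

Thin lens: 1/f = 1/dₒ + 1/dᵢ → 1/dᵢ = 1/21.63 − 1/326 = 0.0431646 mm⁻¹, so dᵢ ≈ 23.1671 mm.
Magnification m = dᵢ/dₒ = 23.1671/326 ≈ 0.07106.

0.0711×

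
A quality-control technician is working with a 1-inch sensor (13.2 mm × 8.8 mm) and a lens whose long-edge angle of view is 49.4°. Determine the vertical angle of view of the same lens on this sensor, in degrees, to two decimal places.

From the long-edge AOV: f = 13.2 / (2·tan(24.7°)) = 13.2 / 0.91990 ≈ 14.3494 mm.
Vertical AOV = 2·arctan(8.8 / (2 × 14.3494)) = 2·arctan(0.30663) ≈ 34.0945°.

34.09°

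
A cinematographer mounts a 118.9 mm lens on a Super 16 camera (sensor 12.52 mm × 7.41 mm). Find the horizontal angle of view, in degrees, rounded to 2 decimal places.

6.03°

Angle of view α = 2·arctan(w/2f) with w = 12.52 mm and f = 118.9 mm.
w/2f = 0.05265; arctan(0.05265) ≈ 3.0138°, so α ≈ 6.0276°.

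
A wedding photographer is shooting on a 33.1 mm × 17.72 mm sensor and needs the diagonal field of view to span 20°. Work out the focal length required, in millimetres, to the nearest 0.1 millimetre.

Sensor diagonal = √(33.1² + 17.72²) = √1409.6084 ≈ 37.5448 mm.
From α = 2·arctan(d/2f) we get f = d / (2·tan(α/2)).
With d = 37.5448 mm and α/2 = 10°, tan(α/2) ≈ 0.17633, so f ≈ 37.5448 / 0.35265 ≈ 106.4634 mm.

106.5 mm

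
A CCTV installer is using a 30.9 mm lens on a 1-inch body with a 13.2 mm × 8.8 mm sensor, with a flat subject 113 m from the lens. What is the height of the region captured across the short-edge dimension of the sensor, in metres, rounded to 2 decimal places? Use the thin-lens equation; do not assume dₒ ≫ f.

32.17 m

dₒ: 113 m = 113000 mm.
Similar triangles through the lens centre give W/dₒ = h/dᵢ; with 1/f = 1/dₒ + 1/dᵢ this gives W = h·(dₒ − f)/f.
W = 8.8 mm × (113000 − 30.9) / 30.9 = 8.8 × 3655.9579 ≈ 32172.430 mm = 32.1724 m.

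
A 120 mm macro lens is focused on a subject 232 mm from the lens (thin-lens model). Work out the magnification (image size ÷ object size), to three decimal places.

1.071×

Thin lens: 1/f = 1/dₒ + 1/dᵢ → 1/dᵢ = 1/120 − 1/232 = 0.0040230 mm⁻¹, so dᵢ ≈ 248.5714 mm.
Magnification m = dᵢ/dₒ = 248.5714/232 ≈ 1.07143.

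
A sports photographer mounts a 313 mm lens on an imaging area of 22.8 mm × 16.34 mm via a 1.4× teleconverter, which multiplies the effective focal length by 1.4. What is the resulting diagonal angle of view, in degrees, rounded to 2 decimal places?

Effective focal length f = 313 × 1.4 = 438.2 mm.
Sensor diagonal = √(22.8² + 16.34²) = √786.8356 ≈ 28.0506 mm.
α = 2·arctan(28.051 / (2 × 438.2)) = 2·arctan(0.03201) ≈ 3.6664°.

3.67°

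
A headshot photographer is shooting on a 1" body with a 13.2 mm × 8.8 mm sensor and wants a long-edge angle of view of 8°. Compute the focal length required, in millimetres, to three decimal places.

94.384 mm

From α = 2·arctan(w/2f) we get f = w / (2·tan(α/2)).
With w = 13.2 mm and α/2 = 4°, tan(α/2) ≈ 0.06993, so f ≈ 13.2 / 0.13985 ≈ 94.3844 mm.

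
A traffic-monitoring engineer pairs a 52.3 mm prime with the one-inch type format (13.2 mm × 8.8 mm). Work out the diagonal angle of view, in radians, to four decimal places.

Sensor diagonal = √(13.2² + 8.8²) = √251.6800 ≈ 15.8644 mm.
Angle of view α = 2·arctan(d/2f) with d = 15.8644 mm and f = 52.3 mm.
d/2f = 0.15167; arctan(0.15167) ≈ 0.1505 rad, so α ≈ 0.3010 rad.

0.3010 rad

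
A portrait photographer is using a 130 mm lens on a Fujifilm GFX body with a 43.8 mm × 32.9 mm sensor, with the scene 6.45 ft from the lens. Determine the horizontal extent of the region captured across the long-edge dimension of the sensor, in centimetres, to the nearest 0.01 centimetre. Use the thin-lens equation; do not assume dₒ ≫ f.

dₒ: 6.45 ft × 304.8 mm/ft = 1965.96 mm.
Similar triangles through the lens centre give W/dₒ = w/dᵢ; with 1/f = 1/dₒ + 1/dᵢ this gives W = w·(dₒ − f)/f.
W = 43.8 mm × (1965.96 − 130) / 130 = 43.8 × 14.1228 ≈ 618.577 mm = 61.8577 cm.

61.86 cm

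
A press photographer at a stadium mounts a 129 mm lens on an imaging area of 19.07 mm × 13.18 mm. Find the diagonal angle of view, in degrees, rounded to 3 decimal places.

10.269°

Sensor diagonal = √(19.07² + 13.18²) = √537.3773 ≈ 23.1814 mm.
Angle of view α = 2·arctan(d/2f) with d = 23.1814 mm and f = 129 mm.
d/2f = 0.08985; arctan(0.08985) ≈ 5.1343°, so α ≈ 10.2685°.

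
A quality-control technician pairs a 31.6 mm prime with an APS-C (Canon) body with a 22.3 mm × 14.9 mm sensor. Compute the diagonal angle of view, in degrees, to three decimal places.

45.989°

Sensor diagonal = √(22.3² + 14.9²) = √719.3000 ≈ 26.8198 mm.
Angle of view α = 2·arctan(d/2f) with d = 26.8198 mm and f = 31.6 mm.
d/2f = 0.42436; arctan(0.42436) ≈ 22.9946°, so α ≈ 45.9892°.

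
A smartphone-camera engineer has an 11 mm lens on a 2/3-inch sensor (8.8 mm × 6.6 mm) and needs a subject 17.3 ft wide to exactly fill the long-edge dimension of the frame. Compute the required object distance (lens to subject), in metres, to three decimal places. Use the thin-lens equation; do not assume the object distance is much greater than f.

W: 17.3 ft × 304.8 mm/ft = 5273.04 mm.
Magnification m = w/W = dᵢ/dₒ; combined with 1/f = 1/dₒ + 1/dᵢ this gives dₒ = f·(1 + W/w).
dₒ = 11 mm × (1 + 5273.04/8.8) = 11 × 600.2091 ≈ 6602.300 mm = 6.6023 m.

6.602 m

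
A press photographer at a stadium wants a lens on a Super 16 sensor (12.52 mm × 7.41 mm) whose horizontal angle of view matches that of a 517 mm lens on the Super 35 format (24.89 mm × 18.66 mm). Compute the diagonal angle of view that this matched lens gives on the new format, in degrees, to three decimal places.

3.204°

Equal horizontal AOV ⇒ f₂ = f₁ · 12.52/24.89 = 517 × 0.50301 ≈ 260.0579 mm.
Sensor diagonal = √(12.52² + 7.41²) = √211.6585 ≈ 14.5485 mm.
Diagonal AOV on the new format = 2·arctan(14.5485 / (2 × 260.0579)) = 2·arctan(0.02797) ≈ 3.2045°.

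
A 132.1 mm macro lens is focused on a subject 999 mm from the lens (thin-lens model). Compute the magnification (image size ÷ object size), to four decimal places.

Thin lens: 1/f = 1/dₒ + 1/dᵢ → 1/dᵢ = 1/132.1 − 1/999 = 0.0065690 mm⁻¹, so dᵢ ≈ 152.2297 mm.
Magnification m = dᵢ/dₒ = 152.2297/999 ≈ 0.15238.

0.1524×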